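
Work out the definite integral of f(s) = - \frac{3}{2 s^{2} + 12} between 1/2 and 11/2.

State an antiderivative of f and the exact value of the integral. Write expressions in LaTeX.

An antiderivative F(s) passes only if d/ds[F] lands on f(s) exactly.
F(s) = - \frac{\sqrt{6} \operatorname{atan}{\left(\frac{\sqrt{6} s}{6} \right)}}{4} is an antiderivative of f.
Check: d/ds[- \frac{\sqrt{6} \operatorname{atan}{\left(\frac{\sqrt{6} s}{6} \right)}}{4}] = - \frac{3}{2 s^{2} + 12} = f(s).
F(11/2) = - \frac{\sqrt{6} \operatorname{atan}{\left(\frac{11 \sqrt{6}}{12} \right)}}{4}; F(1/2) = - \frac{\sqrt{6} \operatorname{atan}{\left(\frac{\sqrt{6}}{12} \right)}}{4}.
Integral = F(11/2) - F(1/2) = - \frac{\sqrt{6} \operatorname{atan}{\left(\frac{11 \sqrt{6}}{12} \right)}}{4} + \frac{\sqrt{6} \operatorname{atan}{\left(\frac{\sqrt{6}}{12} \right)}}{4}.

Antiderivative: F(s) = - \frac{\sqrt{6} \operatorname{atan}{\left(\frac{\sqrt{6} s}{6} \right)}}{4}; value = - \frac{\sqrt{6} \operatorname{atan}{\left(\frac{11 \sqrt{6}}{12} \right)}}{4} + \frac{\sqrt{6} \operatorname{atan}{\left(\frac{\sqrt{6}}{12} \right)}}{4}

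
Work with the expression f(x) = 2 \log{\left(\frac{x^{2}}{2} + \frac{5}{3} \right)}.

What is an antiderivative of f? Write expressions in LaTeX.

Differentiate the proposed F(x) back; it has to land on f(x) exactly.
Check: d/dx[2 x \log{\left(\frac{x^{2}}{2} + \frac{5}{3} \right)} - 4 x + \frac{4 \sqrt{30} \operatorname{atan}{\left(\frac{\sqrt{30} x}{10} \right)}}{3}] = 2 \log{\left(3 x^{2} + 10 \right)} - 2 \log{\left(6 \right)}, which equals f(x).

An antiderivative is F(x) = 2 x \log{\left(\frac{x^{2}}{2} + \frac{5}{3} \right)} - 4 x + \frac{4 \sqrt{30} \operatorname{atan}{\left(\frac{\sqrt{30} x}{10} \right)}}{3}.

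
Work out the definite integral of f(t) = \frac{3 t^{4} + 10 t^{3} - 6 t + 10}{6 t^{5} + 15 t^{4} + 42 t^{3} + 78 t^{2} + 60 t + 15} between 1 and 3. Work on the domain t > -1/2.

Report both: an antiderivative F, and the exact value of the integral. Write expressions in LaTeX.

Antiderivative: F(t) = \frac{382 \left(t + 1\right) \log{\left(t + \frac{1}{2} \right)} - 462 \left(t + 1\right) \log{\left(t + 1 \right)} + 103 \left(t + 1\right) \log{\left(t^{2} + 5 \right)} - 8 \sqrt{5} \left(t + 1\right) \operatorname{atan}{\left(\frac{\sqrt{5} t}{5} \right)} + 126}{252 \left(t + 1\right)}; value = - \frac{11 \log{\left(4 \right)}}{6} - \frac{103 \log{\left(6 \right)}}{252} - \frac{191 \log{\left(\frac{3}{2} \right)}}{126} - \frac{1}{8} - \frac{2 \sqrt{5} \operatorname{atan}{\left(\frac{3 \sqrt{5}}{5} \right)}}{63} + \frac{2 \sqrt{5} \operatorname{atan}{\left(\frac{\sqrt{5}}{5} \right)}}{63} + \frac{103 \log{\left(14 \right)}}{252} + \frac{11 \log{\left(2 \right)}}{6} + \frac{191 \log{\left(\frac{7}{2} \right)}}{126}

Factor the denominator (3 \left(t + 1\right)^{2} \left(2 t + 1\right) \left(t^{2} + 5\right)) and decompose: f = \frac{103 t - 20}{126 \left(t^{2} + 5\right)} + \frac{191}{63 \left(2 t + 1\right)} - \frac{11}{6 \left(t + 1\right)} - \frac{1}{2 \left(t + 1\right)^{2}}; each piece integrates to a log, atan, or power term.
F(t) = \frac{382 \left(t + 1\right) \log{\left(t + \frac{1}{2} \right)} - 462 \left(t + 1\right) \log{\left(t + 1 \right)} + 103 \left(t + 1\right) \log{\left(t^{2} + 5 \right)} - 8 \sqrt{5} \left(t + 1\right) \operatorname{atan}{\left(\frac{\sqrt{5} t}{5} \right)} + 126}{252 \left(t + 1\right)} is an antiderivative of f.
Check: d/dt[\frac{382 \left(t + 1\right) \log{\left(t + \frac{1}{2} \right)} - 462 \left(t + 1\right) \log{\left(t + 1 \right)} + 103 \left(t + 1\right) \log{\left(t^{2} + 5 \right)} - 8 \sqrt{5} \left(t + 1\right) \operatorname{atan}{\left(\frac{\sqrt{5} t}{5} \right)} + 126}{252 \left(t + 1\right)}] = \frac{3 t^{4} + 10 t^{3} - 6 t + 10}{6 t^{5} + 15 t^{4} + 42 t^{3} + 78 t^{2} + 60 t + 15} = f(t).
F(3) = - \frac{11 \log{\left(4 \right)}}{6} - \frac{2 \sqrt{5} \operatorname{atan}{\left(\frac{3 \sqrt{5}}{5} \right)}}{63} + \frac{1}{8} + \frac{103 \log{\left(14 \right)}}{252} + \frac{191 \log{\left(\frac{7}{2} \right)}}{126}; F(1) = - \frac{11 \log{\left(2 \right)}}{6} - \frac{2 \sqrt{5} \operatorname{atan}{\left(\frac{\sqrt{5}}{5} \right)}}{63} + \frac{1}{4} + \frac{191 \log{\left(\frac{3}{2} \right)}}{126} + \frac{103 \log{\left(6 \right)}}{252}.
Integral = F(3) - F(1) = - \frac{11 \log{\left(4 \right)}}{6} - \frac{103 \log{\left(6 \right)}}{252} - \frac{191 \log{\left(\frac{3}{2} \right)}}{126} - \frac{1}{8} - \frac{2 \sqrt{5} \operatorname{atan}{\left(\frac{3 \sqrt{5}}{5} \right)}}{63} + \frac{2 \sqrt{5} \operatorname{atan}{\left(\frac{\sqrt{5}}{5} \right)}}{63} + \frac{103 \log{\left(14 \right)}}{252} + \frac{11 \log{\left(2 \right)}}{6} + \frac{191 \log{\left(\frac{7}{2} \right)}}{126}.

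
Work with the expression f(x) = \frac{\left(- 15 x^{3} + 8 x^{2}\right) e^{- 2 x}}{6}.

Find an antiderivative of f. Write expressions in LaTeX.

Recognize the product-rule pattern: f = u'v + uv' with u = \frac{5 x^{3}}{4} + \frac{29 x^{2}}{24} + \frac{29 x}{24} + \frac{29}{48}, v = e^{- 2 x}, so integration by parts undoes it.
Check: d/dx[\frac{5 x^{3} e^{- 2 x}}{4} + \frac{29 x^{2} e^{- 2 x}}{24} + \frac{29 x e^{- 2 x}}{24} + \frac{29 e^{- 2 x}}{48}] = \frac{\left(- 15 x^{3} + 8 x^{2}\right) e^{- 2 x}}{6} = f(x).

An antiderivative is F(x) = \frac{5 x^{3} e^{- 2 x}}{4} + \frac{29 x^{2} e^{- 2 x}}{24} + \frac{29 x e^{- 2 x}}{24} + \frac{29 e^{- 2 x}}{48}.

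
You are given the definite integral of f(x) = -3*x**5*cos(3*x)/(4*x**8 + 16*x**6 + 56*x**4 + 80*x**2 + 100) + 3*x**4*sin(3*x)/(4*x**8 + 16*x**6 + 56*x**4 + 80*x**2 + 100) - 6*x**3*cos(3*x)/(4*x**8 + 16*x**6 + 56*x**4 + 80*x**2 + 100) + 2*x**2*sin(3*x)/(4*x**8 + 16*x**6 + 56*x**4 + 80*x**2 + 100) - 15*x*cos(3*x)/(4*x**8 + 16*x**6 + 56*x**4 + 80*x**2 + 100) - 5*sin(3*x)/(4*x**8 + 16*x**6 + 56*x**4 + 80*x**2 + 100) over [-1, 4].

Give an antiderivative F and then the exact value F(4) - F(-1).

Integrate term by term and add the pieces.
F(x) = -x*sin(3*x)/(4*x**4 + 8*x**2 + 20) is an antiderivative of f.
Check: d/dx[-x*sin(3*x)/(4*x**4 + 8*x**2 + 20)] = (-3*x**5*cos(3*x) + 3*x**4*sin(3*x) - 6*x**3*cos(3*x) + 2*x**2*sin(3*x) - 15*x*cos(3*x) - 5*sin(3*x))/(4*x**8 + 16*x**6 + 56*x**4 + 80*x**2 + 100), which equals f(x).
F(4) = -sin(12)/293; F(-1) = -sin(3)/32.
Integral = F(4) - F(-1) = -sin(12)/293 + sin(3)/32.

Antiderivative: F(x) = -x*sin(3*x)/(4*x**4 + 8*x**2 + 20); value = -sin(12)/293 + sin(3)/32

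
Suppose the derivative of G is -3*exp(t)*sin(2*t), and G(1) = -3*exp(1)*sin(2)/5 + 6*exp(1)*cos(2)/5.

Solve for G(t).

Check a candidate G(t) by differentiating: d/dt[G] must match the given G'(t).
A general antiderivative is -3*exp(t)*sin(2*t)/5 + 6*exp(t)*cos(2*t)/5 + C.
The condition gives C = -3*exp(1)*sin(2)/5 + 6*exp(1)*cos(2)/5 - (-3*exp(1)*sin(2)/5 + 6*exp(1)*cos(2)/5) = 0.
So G(t) = -3*exp(t)*sin(2*t)/5 + 6*exp(t)*cos(2*t)/5.
Check: d/dt[-3*exp(t)*sin(2*t)/5 + 6*exp(t)*cos(2*t)/5] = -3*exp(t)*sin(2*t) = G'(t).

G(t) = -3*exp(t)*sin(2*t)/5 + 6*exp(t)*cos(2*t)/5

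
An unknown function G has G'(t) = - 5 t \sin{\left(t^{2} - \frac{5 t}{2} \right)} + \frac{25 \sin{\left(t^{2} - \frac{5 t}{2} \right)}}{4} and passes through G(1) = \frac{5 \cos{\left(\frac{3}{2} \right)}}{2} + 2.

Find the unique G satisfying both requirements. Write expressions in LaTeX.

G'(t) matches the chain-rule pattern g'(h)*h' with inner function h(t) = t^{2} - \frac{5 t}{2}; substituting u = h(t) collapses the integral.
A general antiderivative is \frac{5 \cos{\left(t^{2} - \frac{5 t}{2} \right)}}{2} + C.
The condition gives C = \frac{5 \cos{\left(\frac{3}{2} \right)}}{2} + 2 - (\frac{5 \cos{\left(\frac{3}{2} \right)}}{2}) = 2.
So G(t) = \frac{5 \cos{\left(t^{2} - \frac{5 t}{2} \right)} + 4}{2}.
Check: d/dt[\frac{5 \cos{\left(t^{2} - \frac{5 t}{2} \right)} + 4}{2}] = - 5 t \sin{\left(t^{2} - \frac{5 t}{2} \right)} + \frac{25 \sin{\left(t^{2} - \frac{5 t}{2} \right)}}{4} = G'(t).

G(t) = \frac{5 \cos{\left(t^{2} - \frac{5 t}{2} \right)} + 4}{2}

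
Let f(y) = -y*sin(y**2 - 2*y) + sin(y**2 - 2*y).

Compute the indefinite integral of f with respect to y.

The substitution u = y**2 - 2*y works: f is exactly (dF/du)*(du/dy) for that inner function.
Check: d/dy[cos(y**2 - 2*y)/2] = -y*sin(y**2 - 2*y) + sin(y**2 - 2*y) = f(y).

F(y) = cos(y**2 - 2*y)/2 + C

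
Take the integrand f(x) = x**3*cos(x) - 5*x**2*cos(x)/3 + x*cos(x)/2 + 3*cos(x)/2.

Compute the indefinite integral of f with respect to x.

The integrand splits into summands that can be handled one at a time.
Check: d/dx[x**3*sin(x) - 5*x**2*sin(x)/3 + 3*x**2*cos(x) - 11*x*sin(x)/2 - 10*x*cos(x)/3 + 29*sin(x)/6 - 11*cos(x)/2] = x**3*cos(x) - 5*x**2*cos(x)/3 + x*cos(x)/2 + 3*cos(x)/2 = f(x).

F(x) = x**3*sin(x) - 5*x**2*sin(x)/3 + 3*x**2*cos(x) - 11*x*sin(x)/2 - 10*x*cos(x)/3 + 29*sin(x)/6 - 11*cos(x)/2 + C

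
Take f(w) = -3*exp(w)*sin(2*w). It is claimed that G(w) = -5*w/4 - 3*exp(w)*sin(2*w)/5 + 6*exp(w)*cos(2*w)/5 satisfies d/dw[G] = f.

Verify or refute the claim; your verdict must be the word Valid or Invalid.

d/dw[G] = -3*exp(w)*sin(2*w) - 5/4
d/dw[G] - f(w) = -5/4 != 0.

Invalid: d/dw[G] - f = -5/4, which is not 0.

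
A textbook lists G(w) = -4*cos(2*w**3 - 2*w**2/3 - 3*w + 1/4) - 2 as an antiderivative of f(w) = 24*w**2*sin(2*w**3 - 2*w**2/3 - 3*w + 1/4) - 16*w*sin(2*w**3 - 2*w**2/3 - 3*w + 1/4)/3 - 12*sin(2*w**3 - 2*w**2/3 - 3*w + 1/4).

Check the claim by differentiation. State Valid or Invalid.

Valid: G'(w) = f(w).

d/dw[G] = 24*w**2*sin(2*w**3 - 2*w**2/3 - 3*w + 1/4) - 16*w*sin(2*w**3 - 2*w**2/3 - 3*w + 1/4)/3 - 12*sin(2*w**3 - 2*w**2/3 - 3*w + 1/4)
This equals f(w) exactly, so the claim holds.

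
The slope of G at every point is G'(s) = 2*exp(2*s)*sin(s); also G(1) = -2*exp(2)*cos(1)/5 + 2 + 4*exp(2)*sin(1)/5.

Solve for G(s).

Recover the given G'(s) by differentiating a candidate G(s); any mismatch rules it out.
A general antiderivative is 4*exp(2*s)*sin(s)/5 - 2*exp(2*s)*cos(s)/5 + C.
The condition gives C = -2*exp(2)*cos(1)/5 + 2 + 4*exp(2)*sin(1)/5 - (-2*exp(2)*cos(1)/5 + 4*exp(2)*sin(1)/5) = 2.
So G(s) = 4*exp(2*s)*sin(s)/5 - 2*exp(2*s)*cos(s)/5 + 2.
Check: d/ds[4*exp(2*s)*sin(s)/5 - 2*exp(2*s)*cos(s)/5 + 2] = 2*exp(2*s)*sin(s) = G'(s).

G(s) = 4*exp(2*s)*sin(s)/5 - 2*exp(2*s)*cos(s)/5 + 2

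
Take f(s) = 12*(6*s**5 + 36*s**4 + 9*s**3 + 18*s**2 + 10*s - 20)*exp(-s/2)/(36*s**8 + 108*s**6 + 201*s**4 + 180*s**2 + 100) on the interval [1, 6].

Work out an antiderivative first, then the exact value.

Whatever form F(s) takes, F'(s) = f(s) is non-negotiable.
F(s) = -24*s*exp(-s/2)/(6*s**4 + 9*s**2 + 10) is an antiderivative of f.
Check: d/ds[-24*s*exp(-s/2)/(6*s**4 + 9*s**2 + 10)] = (72*s**5 + 432*s**4 + 108*s**3 + 216*s**2 + 120*s - 240)/(36*s**8*exp(s/2) + 108*s**6*exp(s/2) + 201*s**4*exp(s/2) + 180*s**2*exp(s/2) + 100*exp(s/2)), which equals f(s).
F(6) = -72*exp(-3)/4055; F(1) = -24*exp(-1/2)/25.
Integral = F(6) - F(1) = -72*exp(-3)/4055 + 24*exp(-1/2)/25.

Antiderivative: F(s) = -24*s*exp(-s/2)/(6*s**4 + 9*s**2 + 10); value = -72*exp(-3)/4055 + 24*exp(-1/2)/25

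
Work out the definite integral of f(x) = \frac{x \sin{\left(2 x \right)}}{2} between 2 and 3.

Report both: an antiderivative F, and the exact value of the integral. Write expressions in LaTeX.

A first test for any F(x): its x-derivative must equal f(x) identically.
F(x) = - \frac{2 x \cos{\left(2 x \right)} - \sin{\left(2 x \right)}}{8} is an antiderivative of f.
Check: d/dx[- \frac{2 x \cos{\left(2 x \right)} - \sin{\left(2 x \right)}}{8}] = \frac{x \sin{\left(2 x \right)}}{2} = f(x).
F(3) = - \frac{3 \cos{\left(6 \right)}}{4} + \frac{\sin{\left(6 \right)}}{8}; F(2) = \frac{\sin{\left(4 \right)}}{8} - \frac{\cos{\left(4 \right)}}{2}.
Integral = F(3) - F(2) = - \frac{3 \cos{\left(6 \right)}}{4} + \frac{\cos{\left(4 \right)}}{2} + \frac{\sin{\left(6 \right)}}{8} - \frac{\sin{\left(4 \right)}}{8}.

Antiderivative: F(x) = - \frac{2 x \cos{\left(2 x \right)} - \sin{\left(2 x \right)}}{8}; value = - \frac{3 \cos{\left(6 \right)}}{4} + \frac{\cos{\left(4 \right)}}{2} + \frac{\sin{\left(6 \right)}}{8} - \frac{\sin{\left(4 \right)}}{8}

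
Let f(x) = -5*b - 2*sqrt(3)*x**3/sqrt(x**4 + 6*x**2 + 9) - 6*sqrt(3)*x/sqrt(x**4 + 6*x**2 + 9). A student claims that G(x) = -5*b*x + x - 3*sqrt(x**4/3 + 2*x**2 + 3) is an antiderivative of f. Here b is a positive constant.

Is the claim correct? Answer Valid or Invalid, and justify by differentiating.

Invalid: d/dx[G] - f = 1, which is not 0.

d/dx[G] = (-5*b*sqrt(x**4 + 6*x**2 + 9) - 2*sqrt(3)*x**3 - 6*sqrt(3)*x + sqrt(x**4 + 6*x**2 + 9))/sqrt(x**4 + 6*x**2 + 9)
d/dx[G] - f(x) = 1 != 0.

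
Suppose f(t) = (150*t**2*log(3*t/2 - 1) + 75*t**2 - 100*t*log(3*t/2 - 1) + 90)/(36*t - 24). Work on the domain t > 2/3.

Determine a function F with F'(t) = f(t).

An antiderivative is F(t) = 5*(5*t**2 + 6)*log(3*t/2 - 1)/12.

Recognize the product-rule pattern: f = u'v + uv' with u = 25*t**2/12 + 5/2, v = log(3*t/2 - 1), so integration by parts undoes it.
Check: d/dt[5*(5*t**2 + 6)*log(3*t/2 - 1)/12] = (150*t**2*log(3*t/2 - 1) + 75*t**2 - 100*t*log(3*t/2 - 1) + 90)/(36*t - 24) = f(t).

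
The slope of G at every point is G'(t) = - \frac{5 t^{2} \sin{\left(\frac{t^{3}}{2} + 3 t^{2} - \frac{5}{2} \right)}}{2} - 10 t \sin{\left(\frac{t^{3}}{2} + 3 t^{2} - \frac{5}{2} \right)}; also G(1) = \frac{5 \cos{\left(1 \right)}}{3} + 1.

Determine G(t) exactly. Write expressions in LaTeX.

The substitution u = \frac{t^{3}}{2} + 3 t^{2} - \frac{5}{2} works: G'(t) is exactly (dG/du)*(du/dt) for that inner function.
A general antiderivative is \frac{5 \cos{\left(\frac{t^{3}}{2} + 3 t^{2} - \frac{5}{2} \right)}}{3} + C.
The condition gives C = \frac{5 \cos{\left(1 \right)}}{3} + 1 - (\frac{5 \cos{\left(1 \right)}}{3}) = 1.
So G(t) = \frac{5 \cos{\left(\frac{t^{3}}{2} + 3 t^{2} - \frac{5}{2} \right)}}{3} + 1.
Check: d/dt[\frac{5 \cos{\left(\frac{t^{3}}{2} + 3 t^{2} - \frac{5}{2} \right)}}{3} + 1] = - \frac{5 t^{2} \sin{\left(\frac{t^{3}}{2} + 3 t^{2} - \frac{5}{2} \right)}}{2} - 10 t \sin{\left(\frac{t^{3}}{2} + 3 t^{2} - \frac{5}{2} \right)} = G'(t).

G(t) = \frac{5 \cos{\left(\frac{t^{3}}{2} + 3 t^{2} - \frac{5}{2} \right)}}{3} + 1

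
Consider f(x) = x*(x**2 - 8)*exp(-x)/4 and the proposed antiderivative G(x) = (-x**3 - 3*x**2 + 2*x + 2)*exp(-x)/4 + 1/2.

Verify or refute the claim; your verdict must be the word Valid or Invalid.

d/dx[G] = (x**3 - 8*x)*exp(-x)/4
This equals f(x) exactly, so the claim holds.

Valid - the claim checks out under differentiation.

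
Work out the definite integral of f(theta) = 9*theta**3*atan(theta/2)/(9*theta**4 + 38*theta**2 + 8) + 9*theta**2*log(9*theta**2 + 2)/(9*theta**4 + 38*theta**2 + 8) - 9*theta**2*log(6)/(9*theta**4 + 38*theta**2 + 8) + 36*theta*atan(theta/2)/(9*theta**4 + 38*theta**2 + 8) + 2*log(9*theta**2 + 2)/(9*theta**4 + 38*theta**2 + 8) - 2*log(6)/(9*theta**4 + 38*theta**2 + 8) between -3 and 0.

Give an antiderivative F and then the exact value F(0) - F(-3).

Recognize the product-rule pattern: f = u'v + uv' with u = atan(theta/2)/2, v = log(3*theta**2/2 + 1/3), so integration by parts undoes it.
F(theta) = log(3*theta**2/2 + 1/3)*atan(theta/2)/2 is an antiderivative of f.
Check: d/dtheta[log(3*theta**2/2 + 1/3)*atan(theta/2)/2] = (9*theta**3*atan(theta/2) + 9*theta**2*log(9*theta**2 + 2) - 9*theta**2*log(6) + 36*theta*atan(theta/2) + 2*log(9*theta**2 + 2) - 2*log(6))/(9*theta**4 + 38*theta**2 + 8), which equals f(theta).
F(0) = 0; F(-3) = -log(83/6)*atan(3/2)/2.
Integral = F(0) - F(-3) = log(83/6)*atan(3/2)/2.

Antiderivative: F(theta) = log(3*theta**2/2 + 1/3)*atan(theta/2)/2; value = log(83/6)*atan(3/2)/2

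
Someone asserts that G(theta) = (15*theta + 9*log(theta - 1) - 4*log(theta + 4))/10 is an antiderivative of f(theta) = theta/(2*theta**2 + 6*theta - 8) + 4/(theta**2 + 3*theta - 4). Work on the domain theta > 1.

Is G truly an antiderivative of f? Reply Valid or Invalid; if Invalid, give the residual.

Invalid: d/dtheta[G] - f = 3/2, which is not 0.

d/dtheta[G] = (3*theta**2 + 10*theta - 4)/(2*theta**2 + 6*theta - 8)
d/dtheta[G] - f(theta) = 3/2 != 0.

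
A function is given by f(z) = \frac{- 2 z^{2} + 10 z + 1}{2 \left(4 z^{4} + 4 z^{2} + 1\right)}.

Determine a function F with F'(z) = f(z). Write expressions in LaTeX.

An antiderivative is F(z) = \frac{2 z - 5}{8 z^{2} + 4}.

Recognize the product-rule pattern: f = u'v + uv' with u = \frac{1}{4 z^{2} + 2}, v = z - \frac{5}{2}, so integration by parts undoes it.
Check: d/dz[\frac{2 z - 5}{8 z^{2} + 4}] = \frac{- 2 z^{2} + 10 z + 1}{8 z^{4} + 8 z^{2} + 2}, which equals f(z).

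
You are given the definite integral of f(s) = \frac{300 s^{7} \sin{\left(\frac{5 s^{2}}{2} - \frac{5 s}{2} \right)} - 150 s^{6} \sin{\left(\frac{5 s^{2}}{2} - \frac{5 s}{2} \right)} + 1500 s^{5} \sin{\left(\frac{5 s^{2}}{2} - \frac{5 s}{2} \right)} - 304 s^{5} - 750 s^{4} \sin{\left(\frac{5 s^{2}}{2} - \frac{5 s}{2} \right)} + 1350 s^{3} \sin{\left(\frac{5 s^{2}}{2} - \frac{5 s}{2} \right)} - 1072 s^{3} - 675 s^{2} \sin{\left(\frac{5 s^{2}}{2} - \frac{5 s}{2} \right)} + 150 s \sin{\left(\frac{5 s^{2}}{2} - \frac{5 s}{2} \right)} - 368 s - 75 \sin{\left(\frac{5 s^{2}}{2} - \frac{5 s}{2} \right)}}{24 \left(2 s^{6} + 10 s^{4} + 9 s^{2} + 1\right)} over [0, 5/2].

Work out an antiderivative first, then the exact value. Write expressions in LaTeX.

Antiderivative: F(s) = - \frac{5 \log{\left(4 s^{2} + 4 \right)}}{3} - \frac{3 \log{\left(s^{4} + 4 s^{2} + \frac{1}{2} \right)}}{4} - \frac{5 \cos{\left(\frac{5 s^{2}}{2} - \frac{5 s}{2} \right)}}{4}; value = - \frac{5 \log{\left(29 \right)}}{3} - \frac{3 \log{\left(\frac{1033}{16} \right)}}{4} - \frac{3 \log{\left(2 \right)}}{4} - \frac{5 \cos{\left(\frac{75}{8} \right)}}{4} + \frac{5}{4} + \frac{5 \log{\left(4 \right)}}{3}

Since d/ds undoes antidifferentiation here, F'(s) = f(s) is required of F(s).
F(s) = - \frac{5 \log{\left(4 s^{2} + 4 \right)}}{3} - \frac{3 \log{\left(s^{4} + 4 s^{2} + \frac{1}{2} \right)}}{4} - \frac{5 \cos{\left(\frac{5 s^{2}}{2} - \frac{5 s}{2} \right)}}{4} is an antiderivative of f.
Check: d/ds[- \frac{5 \log{\left(4 s^{2} + 4 \right)}}{3} - \frac{3 \log{\left(s^{4} + 4 s^{2} + \frac{1}{2} \right)}}{4} - \frac{5 \cos{\left(\frac{5 s^{2}}{2} - \frac{5 s}{2} \right)}}{4}] = \frac{300 s^{7} \sin{\left(\frac{5 s^{2}}{2} - \frac{5 s}{2} \right)} - 150 s^{6} \sin{\left(\frac{5 s^{2}}{2} - \frac{5 s}{2} \right)} + 1500 s^{5} \sin{\left(\frac{5 s^{2}}{2} - \frac{5 s}{2} \right)} - 304 s^{5} - 750 s^{4} \sin{\left(\frac{5 s^{2}}{2} - \frac{5 s}{2} \right)} + 1350 s^{3} \sin{\left(\frac{5 s^{2}}{2} - \frac{5 s}{2} \right)} - 1072 s^{3} - 675 s^{2} \sin{\left(\frac{5 s^{2}}{2} - \frac{5 s}{2} \right)} + 150 s \sin{\left(\frac{5 s^{2}}{2} - \frac{5 s}{2} \right)} - 368 s - 75 \sin{\left(\frac{5 s^{2}}{2} - \frac{5 s}{2} \right)}}{48 s^{6} + 240 s^{4} + 216 s^{2} + 24}, which equals f(s).
F(5/2) = - \frac{5 \log{\left(29 \right)}}{3} - \frac{3 \log{\left(\frac{1033}{16} \right)}}{4} - \frac{5 \cos{\left(\frac{75}{8} \right)}}{4}; F(0) = - \frac{5 \log{\left(4 \right)}}{3} - \frac{5}{4} + \frac{3 \log{\left(2 \right)}}{4}.
Integral = F(5/2) - F(0) = - \frac{5 \log{\left(29 \right)}}{3} - \frac{3 \log{\left(\frac{1033}{16} \right)}}{4} - \frac{3 \log{\left(2 \right)}}{4} - \frac{5 \cos{\left(\frac{75}{8} \right)}}{4} + \frac{5}{4} + \frac{5 \log{\left(4 \right)}}{3}.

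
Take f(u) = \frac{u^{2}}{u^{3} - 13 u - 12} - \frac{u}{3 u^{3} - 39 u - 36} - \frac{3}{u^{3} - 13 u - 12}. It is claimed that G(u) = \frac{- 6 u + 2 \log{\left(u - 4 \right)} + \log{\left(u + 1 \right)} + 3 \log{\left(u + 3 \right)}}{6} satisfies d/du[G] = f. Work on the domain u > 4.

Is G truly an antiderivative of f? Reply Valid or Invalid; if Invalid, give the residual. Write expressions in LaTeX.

Invalid: d/du[G] - f = -1, which is not 0.

d/du[G] = \frac{- 3 u^{3} + 3 u^{2} + 38 u + 27}{3 u^{3} - 39 u - 36}
d/du[G] - f(u) = -1 != 0.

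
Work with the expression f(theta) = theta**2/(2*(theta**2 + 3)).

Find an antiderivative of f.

Check any antiderivative F(theta) by computing F'(theta) and comparing it with f(theta).
Check: d/dtheta[theta/2 - sqrt(3)*atan(sqrt(3)*theta/3)/2] = theta**2/(2*theta**2 + 6), which equals f(theta).

An antiderivative is F(theta) = theta/2 - sqrt(3)*atan(sqrt(3)*theta/3)/2.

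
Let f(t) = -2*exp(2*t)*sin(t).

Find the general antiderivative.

F(t) = 2*(-2*sin(t) + cos(t))*exp(2*t)/5 + C

A first test for any F(t): its t-derivative must equal f(t) identically.
Check: d/dt[2*(-2*sin(t) + cos(t))*exp(2*t)/5] = -2*exp(2*t)*sin(t) = f(t).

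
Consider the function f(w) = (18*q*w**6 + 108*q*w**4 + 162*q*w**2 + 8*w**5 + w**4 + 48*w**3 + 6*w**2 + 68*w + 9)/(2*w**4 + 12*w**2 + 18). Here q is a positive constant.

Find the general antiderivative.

Recover f(w) by differentiating a candidate F(w); any mismatch rules it out.
Check: d/dw[(6*q*w**5 + 18*q*w**3 + 4*w**4 + w**3 + 8*w**2 + 3*w - 10)/(2*(w**2 + 3))] = (18*q*w**6 + 108*q*w**4 + 162*q*w**2 + 8*w**5 + w**4 + 48*w**3 + 6*w**2 + 68*w + 9)/(2*w**4 + 12*w**2 + 18) = f(w).

F(w) = (6*q*w**5 + 18*q*w**3 + 4*w**4 + w**3 + 8*w**2 + 3*w - 10)/(2*(w**2 + 3)) + C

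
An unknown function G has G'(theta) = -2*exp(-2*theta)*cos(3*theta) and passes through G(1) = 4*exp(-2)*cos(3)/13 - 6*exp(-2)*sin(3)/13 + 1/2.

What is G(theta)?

G(theta) = 1/2 - 6*exp(-2*theta)*sin(3*theta)/13 + 4*exp(-2*theta)*cos(3*theta)/13

Differentiate the proposed G(theta) back; it has to land on the given G'(theta).
A general antiderivative is -6*exp(-2*theta)*sin(3*theta)/13 + 4*exp(-2*theta)*cos(3*theta)/13 + C.
The condition gives C = 4*exp(-2)*cos(3)/13 - 6*exp(-2)*sin(3)/13 + 1/2 - (4*exp(-2)*cos(3)/13 - 6*exp(-2)*sin(3)/13) = 1/2.
So G(theta) = 1/2 - 6*exp(-2*theta)*sin(3*theta)/13 + 4*exp(-2*theta)*cos(3*theta)/13.
Check: d/dtheta[1/2 - 6*exp(-2*theta)*sin(3*theta)/13 + 4*exp(-2*theta)*cos(3*theta)/13] = -2*exp(-2*theta)*cos(3*theta) = G'(theta).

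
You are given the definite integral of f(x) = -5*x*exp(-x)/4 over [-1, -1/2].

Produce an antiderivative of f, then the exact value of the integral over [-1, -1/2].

Recognize the product-rule pattern: f = u'v + uv' with u = 5*x/4 + 5/4, v = exp(-x), so integration by parts undoes it.
F(x) = 5*(x + 1)*exp(-x)/4 is an antiderivative of f.
Check: d/dx[5*(x + 1)*exp(-x)/4] = -5*x*exp(-x)/4 = f(x).
F(-1/2) = 5*exp(1/2)/8; F(-1) = 0.
Integral = F(-1/2) - F(-1) = 5*exp(1/2)/8.

Antiderivative: F(x) = 5*(x + 1)*exp(-x)/4; value = 5*exp(1/2)/8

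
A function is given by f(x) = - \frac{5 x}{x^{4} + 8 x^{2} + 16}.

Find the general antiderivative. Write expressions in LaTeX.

F(x) = \frac{5}{2 x^{2} + 8} + C

The substitution u = x^{2} + 4 works: f is exactly (dF/du)*(du/dx) for that inner function.
Check: d/dx[\frac{5}{2 x^{2} + 8}] = - \frac{5 x}{x^{4} + 8 x^{2} + 16} = f(x).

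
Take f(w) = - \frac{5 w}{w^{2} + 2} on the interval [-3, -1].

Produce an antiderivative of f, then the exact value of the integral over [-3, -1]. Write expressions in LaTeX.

Antiderivative: F(w) = - \frac{5 \log{\left(2 w^{2} + 4 \right)}}{2}; value = - \frac{5 \log{\left(6 \right)}}{2} + \frac{5 \log{\left(22 \right)}}{2}

f matches the chain-rule pattern g'(h)*h' with inner function h(w) = 2 w^{2} + 4; substituting u = h(w) collapses the integral.
F(w) = - \frac{5 \log{\left(2 w^{2} + 4 \right)}}{2} is an antiderivative of f.
Check: d/dw[- \frac{5 \log{\left(2 w^{2} + 4 \right)}}{2}] = - \frac{5 w}{w^{2} + 2} = f(w).
F(-1) = - \frac{5 \log{\left(6 \right)}}{2}; F(-3) = - \frac{5 \log{\left(22 \right)}}{2}.
Integral = F(-1) - F(-3) = - \frac{5 \log{\left(6 \right)}}{2} + \frac{5 \log{\left(22 \right)}}{2}.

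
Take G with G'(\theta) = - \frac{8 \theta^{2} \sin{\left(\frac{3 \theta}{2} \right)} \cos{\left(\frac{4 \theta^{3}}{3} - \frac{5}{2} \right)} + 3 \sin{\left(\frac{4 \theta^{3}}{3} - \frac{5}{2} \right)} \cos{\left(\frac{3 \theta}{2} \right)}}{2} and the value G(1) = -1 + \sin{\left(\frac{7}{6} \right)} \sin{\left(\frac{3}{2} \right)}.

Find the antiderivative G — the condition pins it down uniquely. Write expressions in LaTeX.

G(\theta) = - \sin{\left(\frac{3 \theta}{2} \right)} \sin{\left(\frac{4 \theta^{3}}{3} - \frac{5}{2} \right)} - 1

G'(\theta) has the shape u'v + uv' for u = - \sin{\left(\frac{3 \theta}{2} \right)} and v = \sin{\left(\frac{4 \theta^{3}}{3} - \frac{5}{2} \right)} — it is the derivative of the product u*v.
A general antiderivative is - \sin{\left(\frac{3 \theta}{2} \right)} \sin{\left(\frac{4 \theta^{3}}{3} - \frac{5}{2} \right)} + C.
The condition gives C = -1 + \sin{\left(\frac{7}{6} \right)} \sin{\left(\frac{3}{2} \right)} - (\sin{\left(\frac{7}{6} \right)} \sin{\left(\frac{3}{2} \right)}) = -1.
So G(\theta) = - \sin{\left(\frac{3 \theta}{2} \right)} \sin{\left(\frac{4 \theta^{3}}{3} - \frac{5}{2} \right)} - 1.
Check: d/d\theta[- \sin{\left(\frac{3 \theta}{2} \right)} \sin{\left(\frac{4 \theta^{3}}{3} - \frac{5}{2} \right)} - 1] = - 4 \theta^{2} \sin{\left(\frac{3 \theta}{2} \right)} \cos{\left(\frac{4 \theta^{3}}{3} - \frac{5}{2} \right)} - \frac{3 \sin{\left(\frac{4 \theta^{3}}{3} - \frac{5}{2} \right)} \cos{\left(\frac{3 \theta}{2} \right)}}{2}, which equals G'(\theta).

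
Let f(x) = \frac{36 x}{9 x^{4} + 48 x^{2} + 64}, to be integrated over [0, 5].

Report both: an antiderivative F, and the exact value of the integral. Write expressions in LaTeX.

f matches the chain-rule pattern g'(h)*h' with inner function h(x) = \frac{x^{2}}{2} + \frac{4}{3}; substituting u = h(x) collapses the integral.
F(x) = - \frac{6}{3 x^{2} + 8} is an antiderivative of f.
Check: d/dx[- \frac{6}{3 x^{2} + 8}] = \frac{36 x}{9 x^{4} + 48 x^{2} + 64} = f(x).
F(5) = - \frac{6}{83}; F(0) = - \frac{3}{4}.
Integral = F(5) - F(0) = \frac{225}{332}.

Antiderivative: F(x) = - \frac{6}{3 x^{2} + 8}; value = \frac{225}{332}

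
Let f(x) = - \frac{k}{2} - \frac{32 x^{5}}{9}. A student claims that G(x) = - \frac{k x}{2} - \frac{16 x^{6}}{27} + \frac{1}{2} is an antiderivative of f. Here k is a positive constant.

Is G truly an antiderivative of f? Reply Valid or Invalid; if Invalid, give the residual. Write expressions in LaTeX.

Valid - differentiating G returns exactly f.

d/dx[G] = - \frac{k}{2} - \frac{32 x^{5}}{9}
This equals f(x) exactly, so the claim holds.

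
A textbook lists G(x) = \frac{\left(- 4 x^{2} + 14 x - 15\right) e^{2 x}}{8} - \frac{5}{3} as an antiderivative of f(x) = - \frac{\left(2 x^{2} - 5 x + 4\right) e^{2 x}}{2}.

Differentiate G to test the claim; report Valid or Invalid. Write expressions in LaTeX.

d/dx[G] = - x^{2} e^{2 x} + \frac{5 x e^{2 x}}{2} - 2 e^{2 x}
This equals f(x) exactly, so the claim holds.

Valid - differentiating G returns exactly f.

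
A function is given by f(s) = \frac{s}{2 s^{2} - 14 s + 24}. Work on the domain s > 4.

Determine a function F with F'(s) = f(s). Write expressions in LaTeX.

An antiderivative is F(s) = \frac{4 \log{\left(s - 4 \right)} - 3 \log{\left(s - 3 \right)}}{2}.

The denominator factors as 2 \left(s - 4\right) \left(s - 3\right); partial fractions split f into directly integrable pieces: - \frac{3}{2 \left(s - 3\right)} + \frac{2}{s - 4}.
Check: d/ds[\frac{4 \log{\left(s - 4 \right)} - 3 \log{\left(s - 3 \right)}}{2}] = \frac{s}{2 s^{2} - 14 s + 24} = f(s).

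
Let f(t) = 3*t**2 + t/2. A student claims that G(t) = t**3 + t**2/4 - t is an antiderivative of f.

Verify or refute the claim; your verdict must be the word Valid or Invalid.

Invalid: d/dt[G] - f = -1, which is not 0.

d/dt[G] = 3*t**2 + t/2 - 1
d/dt[G] - f(t) = -1 != 0.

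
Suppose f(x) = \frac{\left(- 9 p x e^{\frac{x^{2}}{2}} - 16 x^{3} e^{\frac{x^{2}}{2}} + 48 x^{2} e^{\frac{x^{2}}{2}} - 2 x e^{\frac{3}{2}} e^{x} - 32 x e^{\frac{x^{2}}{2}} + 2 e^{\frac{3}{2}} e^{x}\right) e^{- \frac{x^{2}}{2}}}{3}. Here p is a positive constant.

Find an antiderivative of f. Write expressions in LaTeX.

An antiderivative is F(x) = \frac{- 9 p x^{2} - 8 x^{2} \left(2 - x\right)^{2} + 4 e^{- \frac{x^{2}}{2} + x + \frac{3}{2}}}{6}.

A first test for any F(x): its x-derivative must equal f(x) identically.
Check: d/dx[\frac{- 9 p x^{2} - 8 x^{2} \left(2 - x\right)^{2} + 4 e^{- \frac{x^{2}}{2} + x + \frac{3}{2}}}{6}] = - 3 p x - \frac{16 x^{3}}{3} + 16 x^{2} - \frac{2 x e^{\frac{3}{2}} e^{x} e^{- \frac{x^{2}}{2}}}{3} - \frac{32 x}{3} + \frac{2 e^{\frac{3}{2}} e^{x} e^{- \frac{x^{2}}{2}}}{3}, which equals f(x).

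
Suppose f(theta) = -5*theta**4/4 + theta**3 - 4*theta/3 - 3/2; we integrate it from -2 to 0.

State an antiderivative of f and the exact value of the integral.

The integrand splits into summands that can be handled one at a time.
F(theta) = theta*(-3*theta**4 + 3*theta**3 - 8*theta - 18)/12 is an antiderivative of f.
Check: d/dtheta[theta*(-3*theta**4 + 3*theta**3 - 8*theta - 18)/12] = -5*theta**4/4 + theta**3 - 4*theta/3 - 3/2 = f(theta).
F(0) = 0; F(-2) = 37/3.
Integral = F(0) - F(-2) = -37/3.

Antiderivative: F(theta) = theta*(-3*theta**4 + 3*theta**3 - 8*theta - 18)/12; value = -37/3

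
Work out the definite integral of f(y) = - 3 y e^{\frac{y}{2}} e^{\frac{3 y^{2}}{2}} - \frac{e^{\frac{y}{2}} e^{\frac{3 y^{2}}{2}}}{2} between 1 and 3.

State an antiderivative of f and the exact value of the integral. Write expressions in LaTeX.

Antiderivative: F(y) = - e^{\frac{y}{2}} e^{\frac{3 y^{2}}{2}}; value = - e^{15} + e^{2}

f matches the chain-rule pattern g'(h)*h' with inner function h(y) = \frac{3 y^{2}}{2} + \frac{y}{2}; substituting u = h(y) collapses the integral.
F(y) = - e^{\frac{y}{2}} e^{\frac{3 y^{2}}{2}} is an antiderivative of f.
Check: d/dy[- e^{\frac{y}{2}} e^{\frac{3 y^{2}}{2}}] = - 3 y e^{\frac{y}{2}} e^{\frac{3 y^{2}}{2}} - \frac{e^{\frac{y}{2}} e^{\frac{3 y^{2}}{2}}}{2} = f(y).
F(3) = - e^{15}; F(1) = - e^{2}.
Integral = F(3) - F(1) = - e^{15} + e^{2}.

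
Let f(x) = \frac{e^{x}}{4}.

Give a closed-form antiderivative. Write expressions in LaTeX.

An antiderivative is F(x) = \frac{e^{x}}{4}.

Whatever form F(x) takes, F'(x) = f(x) is non-negotiable.
Check: d/dx[\frac{e^{x}}{4}] = \frac{e^{x}}{4} = f(x).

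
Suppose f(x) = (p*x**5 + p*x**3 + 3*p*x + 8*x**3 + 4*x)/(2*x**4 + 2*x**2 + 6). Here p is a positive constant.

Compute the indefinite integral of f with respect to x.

F(x) = p*x**2/4 + log(2*x**4 + 2*x**2 + 6) + C

Recover f(x) by differentiating a candidate F(x); any mismatch rules it out.
Check: d/dx[p*x**2/4 + log(2*x**4 + 2*x**2 + 6)] = (p*x**5 + p*x**3 + 3*p*x + 8*x**3 + 4*x)/(2*x**4 + 2*x**2 + 6) = f(x).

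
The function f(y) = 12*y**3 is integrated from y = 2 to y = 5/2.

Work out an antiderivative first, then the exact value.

Antiderivative: F(y) = 3*y**4; value = 1107/16

For F(y) to be correct the identity F'(y) - f(y) = 0 must hold.
F(y) = 3*y**4 is an antiderivative of f.
Check: d/dy[3*y**4] = 12*y**3 = f(y).
F(5/2) = 1875/16; F(2) = 48.
Integral = F(5/2) - F(2) = 1107/16.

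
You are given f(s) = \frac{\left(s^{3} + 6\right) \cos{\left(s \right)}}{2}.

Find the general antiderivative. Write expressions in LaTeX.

Recover f(s) by differentiating a candidate F(s); any mismatch rules it out.
Check: d/ds[\frac{s^{3} \sin{\left(s \right)}}{2} + \frac{3 s^{2} \cos{\left(s \right)}}{2} - 3 s \sin{\left(s \right)} + 3 \sin{\left(s \right)} - 3 \cos{\left(s \right)}] = \frac{s^{3} \cos{\left(s \right)}}{2} + 3 \cos{\left(s \right)}, which equals f(s).

F(s) = \frac{s^{3} \sin{\left(s \right)}}{2} + \frac{3 s^{2} \cos{\left(s \right)}}{2} - 3 s \sin{\left(s \right)} + 3 \sin{\left(s \right)} - 3 \cos{\left(s \right)} + C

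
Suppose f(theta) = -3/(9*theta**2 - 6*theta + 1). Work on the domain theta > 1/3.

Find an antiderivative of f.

An antiderivative is F(theta) = 1/(3*theta - 1).

A candidate is checked by its d/dtheta: the result must match f(theta).
Check: d/dtheta[1/(3*theta - 1)] = -3/(9*theta**2 - 6*theta + 1) = f(theta).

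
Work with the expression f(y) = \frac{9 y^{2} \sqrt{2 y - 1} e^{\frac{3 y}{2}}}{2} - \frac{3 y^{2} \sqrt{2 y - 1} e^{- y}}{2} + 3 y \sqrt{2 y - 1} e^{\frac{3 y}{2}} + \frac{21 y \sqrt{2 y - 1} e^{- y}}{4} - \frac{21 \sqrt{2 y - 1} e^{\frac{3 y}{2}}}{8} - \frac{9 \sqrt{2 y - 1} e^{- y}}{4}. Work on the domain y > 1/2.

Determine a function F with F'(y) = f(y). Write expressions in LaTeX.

An antiderivative is F(y) = \frac{3 \left(2 y - 1\right)^{\frac{5}{2}} \left(2 e^{\frac{5 y}{2}} + 1\right) e^{- y}}{8}.

f has the shape u'v + uv' for u = \frac{\left(2 y - 1\right)^{\frac{5}{2}}}{2} and v = \frac{3 e^{\frac{3 y}{2}}}{2} + \frac{3 e^{- y}}{4} — it is the derivative of the product u*v.
Check: d/dy[\frac{3 \left(2 y - 1\right)^{\frac{5}{2}} \left(2 e^{\frac{5 y}{2}} + 1\right) e^{- y}}{8}] = \frac{\left(36 y^{2} \sqrt{2 y - 1} e^{\frac{5 y}{2}} - 12 y^{2} \sqrt{2 y - 1} + 24 y \sqrt{2 y - 1} e^{\frac{5 y}{2}} + 42 y \sqrt{2 y - 1} - 21 \sqrt{2 y - 1} e^{\frac{5 y}{2}} - 18 \sqrt{2 y - 1}\right) e^{- y}}{8}, which equals f(y).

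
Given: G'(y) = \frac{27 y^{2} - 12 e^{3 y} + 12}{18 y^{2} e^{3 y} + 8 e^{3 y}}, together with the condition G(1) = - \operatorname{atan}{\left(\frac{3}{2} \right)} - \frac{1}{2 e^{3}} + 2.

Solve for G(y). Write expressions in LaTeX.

A first test for any G(y): its y-derivative must equal the given G'(y).
A general antiderivative is - \operatorname{atan}{\left(\frac{3 y}{2} \right)} - \frac{e^{- 3 y}}{2} + C.
The condition gives C = - \operatorname{atan}{\left(\frac{3}{2} \right)} - \frac{1}{2 e^{3}} + 2 - (- \operatorname{atan}{\left(\frac{3}{2} \right)} - \frac{1}{2 e^{3}}) = 2.
So G(y) = - \operatorname{atan}{\left(\frac{3 y}{2} \right)} + 2 - \frac{e^{- 3 y}}{2}.
Check: d/dy[- \operatorname{atan}{\left(\frac{3 y}{2} \right)} + 2 - \frac{e^{- 3 y}}{2}] = \frac{27 y^{2} - 12 e^{3 y} + 12}{18 y^{2} e^{3 y} + 8 e^{3 y}} = G'(y).

G(y) = - \operatorname{atan}{\left(\frac{3 y}{2} \right)} + 2 - \frac{e^{- 3 y}}{2}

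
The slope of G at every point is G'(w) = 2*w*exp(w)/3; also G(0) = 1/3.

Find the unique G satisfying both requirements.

Recognize the product-rule pattern: G'(w) = u'v + uv' with u = 2*w/3 - 2/3, v = exp(w), so integration by parts undoes it.
A general antiderivative is (2*w - 2)*exp(w)/3 + C.
The condition gives C = 1/3 - (-2/3) = 1.
So G(w) = 2*w*exp(w)/3 - 2*exp(w)/3 + 1.
Check: d/dw[2*w*exp(w)/3 - 2*exp(w)/3 + 1] = 2*w*exp(w)/3 = G'(w).

G(w) = 2*w*exp(w)/3 - 2*exp(w)/3 + 1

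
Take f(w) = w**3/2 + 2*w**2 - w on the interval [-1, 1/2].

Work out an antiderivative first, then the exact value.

The integrand splits into summands that can be handled one at a time.
F(w) = w**4/8 + 2*w**3/3 - w**2/2 is an antiderivative of f.
Check: d/dw[w**4/8 + 2*w**3/3 - w**2/2] = w**3/2 + 2*w**2 - w = f(w).
F(1/2) = -13/384; F(-1) = -25/24.
Integral = F(1/2) - F(-1) = 129/128.

Antiderivative: F(w) = w**4/8 + 2*w**3/3 - w**2/2; value = 129/128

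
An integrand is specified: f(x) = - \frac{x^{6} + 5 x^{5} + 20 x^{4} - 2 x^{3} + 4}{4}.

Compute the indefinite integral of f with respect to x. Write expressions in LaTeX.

F(x) = - \frac{x^{7}}{28} - \frac{5 x^{6}}{24} - x^{5} + \frac{x^{4}}{8} - x + C

Since d/dx undoes antidifferentiation here, F'(x) = f(x) is required of F(x).
Check: d/dx[- \frac{x^{7}}{28} - \frac{5 x^{6}}{24} - x^{5} + \frac{x^{4}}{8} - x] = - \frac{x^{6}}{4} - \frac{5 x^{5}}{4} - 5 x^{4} + \frac{x^{3}}{2} - 1, which equals f(x).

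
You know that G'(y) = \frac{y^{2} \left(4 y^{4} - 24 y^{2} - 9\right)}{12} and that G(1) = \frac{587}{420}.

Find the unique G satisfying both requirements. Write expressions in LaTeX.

G(y) = \frac{y^{7}}{21} - \frac{2 y^{5}}{5} - \frac{y^{3}}{4} + 2

Any candidate G(y) must reproduce the stated G'(y) exactly.
A general antiderivative is \frac{y^{7}}{21} - \frac{2 y^{5}}{5} - \frac{y^{3}}{4} + C.
The condition gives C = \frac{587}{420} - (- \frac{253}{420}) = 2.
So G(y) = \frac{y^{7}}{21} - \frac{2 y^{5}}{5} - \frac{y^{3}}{4} + 2.
Check: d/dy[\frac{y^{7}}{21} - \frac{2 y^{5}}{5} - \frac{y^{3}}{4} + 2] = \frac{y^{6}}{3} - 2 y^{4} - \frac{3 y^{2}}{4}, which equals G'(y).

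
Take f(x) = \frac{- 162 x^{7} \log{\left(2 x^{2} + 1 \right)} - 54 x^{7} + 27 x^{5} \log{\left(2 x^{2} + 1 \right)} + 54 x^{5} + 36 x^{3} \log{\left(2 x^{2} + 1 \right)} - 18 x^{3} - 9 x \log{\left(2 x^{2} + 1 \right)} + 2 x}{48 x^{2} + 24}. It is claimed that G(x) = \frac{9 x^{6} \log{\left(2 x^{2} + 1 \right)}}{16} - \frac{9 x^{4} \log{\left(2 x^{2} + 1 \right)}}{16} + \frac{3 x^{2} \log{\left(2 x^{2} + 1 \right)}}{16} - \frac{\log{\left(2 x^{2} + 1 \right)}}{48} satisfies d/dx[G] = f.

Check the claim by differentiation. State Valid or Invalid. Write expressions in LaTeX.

d/dx[G] = \frac{162 x^{7} \log{\left(2 x^{2} + 1 \right)} + 54 x^{7} - 27 x^{5} \log{\left(2 x^{2} + 1 \right)} - 54 x^{5} - 36 x^{3} \log{\left(2 x^{2} + 1 \right)} + 18 x^{3} + 9 x \log{\left(2 x^{2} + 1 \right)} - 2 x}{48 x^{2} + 24}
d/dx[G] - f(x) = \frac{162 x^{7} \log{\left(2 x^{2} + 1 \right)} + 54 x^{7} - 27 x^{5} \log{\left(2 x^{2} + 1 \right)} - 54 x^{5} - 36 x^{3} \log{\left(2 x^{2} + 1 \right)} + 18 x^{3} + 9 x \log{\left(2 x^{2} + 1 \right)} - 2 x}{24 x^{2} + 12} != 0.

Invalid: d/dx[G] - f = \frac{162 x^{7} \log{\left(2 x^{2} + 1 \right)} + 54 x^{7} - 27 x^{5} \log{\left(2 x^{2} + 1 \right)} - 54 x^{5} - 36 x^{3} \log{\left(2 x^{2} + 1 \right)} + 18 x^{3} + 9 x \log{\left(2 x^{2} + 1 \right)} - 2 x}{24 x^{2} + 12}, which is not 0.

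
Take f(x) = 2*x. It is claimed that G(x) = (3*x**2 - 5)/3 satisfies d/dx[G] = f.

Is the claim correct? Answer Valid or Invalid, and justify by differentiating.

d/dx[G] = 2*x
This equals f(x) exactly, so the claim holds.

Valid: G'(x) = f(x).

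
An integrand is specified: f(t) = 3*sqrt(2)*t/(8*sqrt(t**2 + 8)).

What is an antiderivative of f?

f matches the chain-rule pattern g'(h)*h' with inner function h(t) = t**2/2 + 4; substituting u = h(t) collapses the integral.
Check: d/dt[3*sqrt(2)*sqrt(t**2 + 8)/8] = 3*sqrt(2)*t/(8*sqrt(t**2 + 8)) = f(t).

An antiderivative is F(t) = 3*sqrt(2)*sqrt(t**2 + 8)/8.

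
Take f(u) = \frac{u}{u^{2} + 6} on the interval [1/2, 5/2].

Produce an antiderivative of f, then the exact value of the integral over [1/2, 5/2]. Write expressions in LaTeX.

f matches the chain-rule pattern g'(h)*h' with inner function h(u) = u^{2} + 6; substituting w = h(u) collapses the integral.
F(u) = \frac{\log{\left(u^{2} + 6 \right)}}{2} is an antiderivative of f.
Check: d/du[\frac{\log{\left(u^{2} + 6 \right)}}{2}] = \frac{u}{u^{2} + 6} = f(u).
F(5/2) = \frac{\log{\left(\frac{49}{4} \right)}}{2}; F(1/2) = \frac{\log{\left(\frac{25}{4} \right)}}{2}.
Integral = F(5/2) - F(1/2) = - \frac{\log{\left(\frac{25}{4} \right)}}{2} + \frac{\log{\left(\frac{49}{4} \right)}}{2}.

Antiderivative: F(u) = \frac{\log{\left(u^{2} + 6 \right)}}{2}; value = - \frac{\log{\left(\frac{25}{4} \right)}}{2} + \frac{\log{\left(\frac{49}{4} \right)}}{2}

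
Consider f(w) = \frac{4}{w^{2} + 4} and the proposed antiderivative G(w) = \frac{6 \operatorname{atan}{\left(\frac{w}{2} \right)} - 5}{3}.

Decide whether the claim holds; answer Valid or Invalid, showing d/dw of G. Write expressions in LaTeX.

d/dw[G] = \frac{4}{w^{2} + 4}
This equals f(w) exactly, so the claim holds.

Valid - the claim checks out under differentiation.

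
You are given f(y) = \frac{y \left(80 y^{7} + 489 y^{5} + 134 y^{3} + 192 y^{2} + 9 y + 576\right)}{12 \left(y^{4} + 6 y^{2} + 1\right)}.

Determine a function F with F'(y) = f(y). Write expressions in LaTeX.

An antiderivative is F(y) = \frac{4 y^{5}}{3} + \frac{y^{3}}{4} + 4 \log{\left(\frac{2 y^{4}}{3} + 4 y^{2} + \frac{2}{3} \right)}.

For F(y) to be correct the identity F'(y) - f(y) = 0 must hold.
Check: d/dy[\frac{4 y^{5}}{3} + \frac{y^{3}}{4} + 4 \log{\left(\frac{2 y^{4}}{3} + 4 y^{2} + \frac{2}{3} \right)}] = \frac{80 y^{8} + 489 y^{6} + 134 y^{4} + 192 y^{3} + 9 y^{2} + 576 y}{12 y^{4} + 72 y^{2} + 12}, which equals f(y).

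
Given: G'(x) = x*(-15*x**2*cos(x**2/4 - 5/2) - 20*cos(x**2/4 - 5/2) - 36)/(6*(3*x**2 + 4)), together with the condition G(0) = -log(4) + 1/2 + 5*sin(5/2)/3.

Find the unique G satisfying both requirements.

G(x) = -log(3*x**2 + 4) - 5*sin(x**2/4 - 5/2)/3 + 1/2

For G(x) to be correct, d/dx[G] must agree with the stated G'(x) identically.
A general antiderivative is -log(3*x**2 + 4) - 5*sin(x**2/4 - 5/2)/3 + C.
The condition gives C = -log(4) + 1/2 + 5*sin(5/2)/3 - (-log(4) + 5*sin(5/2)/3) = 1/2.
So G(x) = -log(3*x**2 + 4) - 5*sin(x**2/4 - 5/2)/3 + 1/2.
Check: d/dx[-log(3*x**2 + 4) - 5*sin(x**2/4 - 5/2)/3 + 1/2] = (-15*x**3*cos(x**2/4 - 5/2) - 20*x*cos(x**2/4 - 5/2) - 36*x)/(18*x**2 + 24), which equals G'(x).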